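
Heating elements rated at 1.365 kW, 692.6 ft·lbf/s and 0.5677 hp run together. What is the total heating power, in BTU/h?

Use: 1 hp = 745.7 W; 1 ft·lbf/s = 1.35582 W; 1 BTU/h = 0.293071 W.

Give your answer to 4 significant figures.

9306 BTU/h

1.365 kW × 1000 → 1365 W
692.6 ft·lbf/s × 1.35582 → 939.041 W
0.5677 hp × 745.7 → 423.334 W
Combined: 1365 + 939.041 + 423.334 = 2727.38 W
In BTU/h: 2727.38 / 0.293071 = 9306.21 BTU/h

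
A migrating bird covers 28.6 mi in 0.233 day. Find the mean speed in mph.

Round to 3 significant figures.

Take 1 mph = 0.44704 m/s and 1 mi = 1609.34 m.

28.6 mi × 1609.34 → 46027.1 m
0.233 day × 86400 → 20131.2 s
v = d / t = 46027.1 m / 20131.2 s = 2.28636 m/s
2.28636 m/s ÷ (0.44704 m/s/mph) = 5.11444 mph

5.11 mph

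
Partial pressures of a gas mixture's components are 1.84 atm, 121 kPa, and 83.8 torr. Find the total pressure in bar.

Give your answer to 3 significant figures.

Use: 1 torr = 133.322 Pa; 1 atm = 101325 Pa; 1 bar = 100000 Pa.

1.84 atm × 101325 = 186438 Pa
121 kPa × 1000 = 121000 Pa
83.8 torr × 133.322 = 11172.4 Pa
Sum: 186438 + 121000 + 11172.4 = 318610 Pa
In bar: 318610 / 100000 = 3.1861 bar

3.19 bar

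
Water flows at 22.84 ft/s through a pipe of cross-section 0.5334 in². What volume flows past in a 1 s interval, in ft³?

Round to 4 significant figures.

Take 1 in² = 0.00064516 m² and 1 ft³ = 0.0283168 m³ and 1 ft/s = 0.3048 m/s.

0.08460 ft³

22.84 ft/s × 0.3048 = 6.96163 m/s
0.5334 in² × 0.00064516 = 3.44128×10⁻⁴ m²
V = v × A × t = 6.96163 m/s × 3.44128×10⁻⁴ m² × 1 s = 0.00239569 m³
0.00239569 m³ ÷ (0.0283168 m³/ft³) = 0.0846031 ft³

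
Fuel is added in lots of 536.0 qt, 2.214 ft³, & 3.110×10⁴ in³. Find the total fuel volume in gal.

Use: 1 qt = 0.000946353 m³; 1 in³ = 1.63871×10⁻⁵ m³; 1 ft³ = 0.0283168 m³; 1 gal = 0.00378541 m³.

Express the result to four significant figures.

285.2 gal

536.0 qt × 0.000946353 = 0.507245 m³
2.214 ft³ × 0.0283168 = 0.0626934 m³
3.110×10⁴ in³ × 1.63871×10⁻⁵ = 0.509639 m³
Sum: 0.507245 + 0.0626934 + 0.509639 = 1.07958 m³
In gal: 1.07958 / 0.00378541 = 285.195 gal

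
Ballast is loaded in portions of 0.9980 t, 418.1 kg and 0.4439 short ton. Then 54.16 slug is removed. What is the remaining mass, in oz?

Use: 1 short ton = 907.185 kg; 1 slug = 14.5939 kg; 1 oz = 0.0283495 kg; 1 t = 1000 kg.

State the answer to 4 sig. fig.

3.628×10⁴ oz

0.9980 t × 1000 = 998 kg
418.1 kg (already kg)
0.4439 short ton × 907.185 = 402.699 kg
54.16 slug × 14.5939 = 790.406 kg
Sum: 998 + 418.1 + 402.699 − 790.406 = 1028.39 kg
In oz: 1028.39 / 0.0283495 = 36275.4 oz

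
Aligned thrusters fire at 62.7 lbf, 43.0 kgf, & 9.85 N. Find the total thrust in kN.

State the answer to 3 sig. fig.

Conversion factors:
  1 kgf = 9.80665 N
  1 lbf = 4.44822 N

0.710 kN

62.7 lbf × 4.44822 → 278.903 N
43.0 kgf × 9.80665 → 421.686 N
9.85 N (already N)
Total: 278.903 + 421.686 + 9.85 = 710.439 N
In kN: 710.439 / 1000 = 0.710439 kN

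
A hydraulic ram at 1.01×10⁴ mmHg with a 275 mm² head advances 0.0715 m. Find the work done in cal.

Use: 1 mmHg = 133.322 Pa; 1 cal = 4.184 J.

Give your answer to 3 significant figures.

6.33 cal

1.01×10⁴ mmHg → 1.34655×10⁶ Pa
275 mm² → 2.75×10⁻⁴ m²
F = P × A = 1.34655×10⁶ × 2.75×10⁻⁴ = 370.301 N
W = F × d = 370.301 × 0.0715 = 26.4765 J
In cal: 26.4765 / 4.184 = 6.32804 cal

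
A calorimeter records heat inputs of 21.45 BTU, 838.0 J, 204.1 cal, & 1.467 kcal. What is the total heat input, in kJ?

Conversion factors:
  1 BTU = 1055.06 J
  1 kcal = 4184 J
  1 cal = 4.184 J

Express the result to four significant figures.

30.46 kJ

21.45 BTU × 1055.06 → 22631 J
838.0 J (already J)
204.1 cal × 4.184 → 853.954 J
1.467 kcal × 4184 → 6137.93 J
Total: 22631 + 838 + 853.954 + 6137.93 = 30460.9 J
In kJ: 30460.9 / 1000 = 30.4609 kJ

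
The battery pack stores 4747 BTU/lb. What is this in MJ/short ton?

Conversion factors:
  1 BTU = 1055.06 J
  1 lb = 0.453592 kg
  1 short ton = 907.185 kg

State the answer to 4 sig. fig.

4747 BTU/lb × 1055.06 J/BTU ÷ 0.453592 kg/lb = 1.10416×10⁷ J/kg
1.10416×10⁷ J/kg ÷ 1000000 J/MJ × 907.185 kg/short ton = 10016.8 MJ/short ton

1.002×10⁴ MJ/short ton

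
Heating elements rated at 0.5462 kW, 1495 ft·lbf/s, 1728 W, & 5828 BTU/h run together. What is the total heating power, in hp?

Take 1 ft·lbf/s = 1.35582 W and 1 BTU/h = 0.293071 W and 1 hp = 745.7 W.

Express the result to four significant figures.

8.058 hp

0.5462 kW × 1000 = 546.2 W
1495 ft·lbf/s × 1.35582 = 2026.95 W
1728 W (already W)
5828 BTU/h × 0.293071 = 1708.02 W
Combined: 546.2 + 2026.95 + 1728 + 1708.02 = 6009.17 W
In hp: 6009.17 / 745.7 = 8.05843 hp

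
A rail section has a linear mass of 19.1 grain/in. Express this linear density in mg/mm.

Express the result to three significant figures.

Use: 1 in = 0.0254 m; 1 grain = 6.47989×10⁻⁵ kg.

19.1 grain/in × 6.47989×10⁻⁵ kg/grain ÷ 0.0254 m/in = 0.0487267 kg/m
0.0487267 kg/m ÷ 10⁻⁶ kg/mg × 0.001 m/mm = 48.7267 mg/mm

48.7 mg/mm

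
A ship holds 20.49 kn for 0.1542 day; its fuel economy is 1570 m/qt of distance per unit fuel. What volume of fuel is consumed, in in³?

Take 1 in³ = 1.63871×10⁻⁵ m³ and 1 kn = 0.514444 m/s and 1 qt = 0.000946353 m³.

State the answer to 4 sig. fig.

5166 in³

20.49 kn → 10.541 m/s
0.1542 day → 13322.9 s
d = v × t = 10.541 × 13322.9 = 140437 m
1570 m/qt → 1.659×10⁶ m/m³
V = d / (distance per unit fuel) = 140437 / 1.659×10⁶ = 0.0846516 m³
In in³: 0.0846516 / 1.63871×10⁻⁵ = 5165.75 in³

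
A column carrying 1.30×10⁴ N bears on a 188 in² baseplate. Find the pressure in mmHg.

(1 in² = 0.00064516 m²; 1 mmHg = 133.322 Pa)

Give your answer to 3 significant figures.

804 mmHg

188 in² × 0.00064516 → 0.12129 m²
P = F / A = 13000 N / 0.12129 m² = 107181 Pa
107181 Pa ÷ (133.322 Pa/mmHg) = 803.926 mmHg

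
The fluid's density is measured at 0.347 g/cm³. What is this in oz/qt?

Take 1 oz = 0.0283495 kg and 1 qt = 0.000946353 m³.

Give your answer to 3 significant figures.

0.347 g/cm³ × 0.001 kg/g ÷ 10⁻⁶ m³/cm³ = 347 kg/m³
347 kg/m³ ÷ 0.0283495 kg/oz × 0.000946353 m³/qt = 11.5834 oz/qt

11.6 oz/qt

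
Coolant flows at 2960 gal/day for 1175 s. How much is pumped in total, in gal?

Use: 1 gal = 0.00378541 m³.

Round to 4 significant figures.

2960 gal/day → 1.29685×10⁻⁴ m³/s
V = Q × t = 1.29685×10⁻⁴ × 1175 = 0.15238 m³
In gal: 0.15238 / 0.00378541 = 40.2546 gal

40.25 gal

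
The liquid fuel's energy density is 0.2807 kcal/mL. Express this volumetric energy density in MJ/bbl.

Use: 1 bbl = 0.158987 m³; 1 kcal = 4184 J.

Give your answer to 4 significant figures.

186.7 MJ/bbl

0.2807 kcal/mL × 4184 J/kcal ÷ 10⁻⁶ m³/mL = 1.17445×10⁹ J/m³
1.17445×10⁹ J/m³ ÷ 1000000 J/MJ × 0.158987 m³/bbl = 186.722 MJ/bbl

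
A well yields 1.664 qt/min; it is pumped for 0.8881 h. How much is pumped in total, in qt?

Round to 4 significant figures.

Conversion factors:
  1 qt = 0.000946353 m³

1.664 qt/min → 2.62455×10⁻⁵ m³/s
0.8881 h → 3197.16 s
V = Q × t = 2.62455×10⁻⁵ × 3197.16 = 0.0839111 m³
In qt: 0.0839111 / 0.000946353 = 88.6679 qt

88.67 qt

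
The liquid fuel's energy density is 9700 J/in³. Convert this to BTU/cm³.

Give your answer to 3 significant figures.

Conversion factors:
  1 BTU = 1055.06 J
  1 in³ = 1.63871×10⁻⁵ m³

0.561 BTU/cm³

9700 J/in³ ÷ 1.63871×10⁻⁵ m³/in³ = 5.91929×10⁸ J/m³
5.91929×10⁸ J/m³ ÷ 1055.06 J/BTU × 10⁻⁶ m³/cm³ = 0.561038 BTU/cm³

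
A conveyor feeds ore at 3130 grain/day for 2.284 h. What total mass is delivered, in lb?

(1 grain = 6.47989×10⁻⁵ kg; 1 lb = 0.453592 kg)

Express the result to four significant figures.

0.04255 lb

3130 grain/day → 2.34746×10⁻⁶ kg/s
2.284 h → 8222.4 s
m = ṁ × t = 2.34746×10⁻⁶ × 8222.4 = 0.0193018 kg
In lb: 0.0193018 / 0.453592 = 0.0425532 lb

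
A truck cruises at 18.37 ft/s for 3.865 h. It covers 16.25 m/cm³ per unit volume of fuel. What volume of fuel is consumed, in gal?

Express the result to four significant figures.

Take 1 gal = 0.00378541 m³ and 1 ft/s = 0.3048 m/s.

1.267 gal

18.37 ft/s → 5.59918 m/s
3.865 h → 13914 s
d = v × t = 5.59918 × 13914 = 77907 m
16.25 m/cm³ → 1.625×10⁷ m/m³
V = d / (distance per unit fuel) = 77907 / 1.625×10⁷ = 0.00479428 m³
In gal: 0.00479428 / 0.00378541 = 1.26652 gal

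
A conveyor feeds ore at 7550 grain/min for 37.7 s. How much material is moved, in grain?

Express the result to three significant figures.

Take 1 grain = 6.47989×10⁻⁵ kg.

7550 grain/min → 0.00815386 kg/s
m = ṁ × t = 0.00815386 × 37.7 = 0.307401 kg
In grain: 0.307401 / 6.47989×10⁻⁵ = 4743.92 grain

4740 grain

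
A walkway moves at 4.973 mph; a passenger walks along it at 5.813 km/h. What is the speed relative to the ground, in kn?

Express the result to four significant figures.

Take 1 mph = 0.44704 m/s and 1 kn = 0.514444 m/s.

4.973 mph × 0.44704 = 2.22313 m/s
5.813 km/h × (1/3.6) = 1.61472 m/s
Total: 2.22313 + 1.61472 = 3.83785 m/s
In kn: 3.83785 / 0.514444 = 7.46019 kn

7.460 kn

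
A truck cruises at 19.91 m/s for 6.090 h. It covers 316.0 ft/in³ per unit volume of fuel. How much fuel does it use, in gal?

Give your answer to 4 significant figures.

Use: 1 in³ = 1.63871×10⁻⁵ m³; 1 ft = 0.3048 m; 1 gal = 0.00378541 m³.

6.090 h → 21924 s
d = v × t = 19.91 × 21924 = 436507 m
316.0 ft/in³ → 5.8776×10⁶ m/m³
V = d / (distance per unit fuel) = 436507 / 5.8776×10⁶ = 0.0742662 m³
In gal: 0.0742662 / 0.00378541 = 19.6191 gal

19.62 gal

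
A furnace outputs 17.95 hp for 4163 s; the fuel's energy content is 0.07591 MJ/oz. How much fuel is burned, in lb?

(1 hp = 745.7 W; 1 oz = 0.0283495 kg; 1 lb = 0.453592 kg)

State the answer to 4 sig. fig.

17.95 hp → 13385.3 W
E = P × t = 13385.3 × 4163 = 5.5723×10⁷ J
0.07591 MJ/oz → 2.67765×10⁶ J/kg
m = E / e_s = 5.5723×10⁷ / 2.67765×10⁶ = 20.8104 kg
In lb: 20.8104 / 0.453592 = 45.8791 lb

45.88 lb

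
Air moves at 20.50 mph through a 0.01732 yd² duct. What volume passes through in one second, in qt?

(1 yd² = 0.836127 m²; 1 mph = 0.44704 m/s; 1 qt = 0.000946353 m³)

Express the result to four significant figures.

140.2 qt

20.50 mph × 0.44704 = 9.16432 m/s
0.01732 yd² × 0.836127 = 0.0144817 m²
V = v × A × t = 9.16432 m/s × 0.0144817 m² × 1 s = 0.132715 m³
0.132715 m³ ÷ (0.000946353 m³/qt) = 140.238 qt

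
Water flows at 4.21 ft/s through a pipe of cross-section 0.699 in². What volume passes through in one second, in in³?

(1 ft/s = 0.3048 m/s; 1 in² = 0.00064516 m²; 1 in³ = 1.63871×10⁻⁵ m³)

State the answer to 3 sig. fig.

35.3 in³

4.21 ft/s × 0.3048 → 1.28321 m/s
0.699 in² × 0.00064516 → 4.50967×10⁻⁴ m²
V = v × A × t = 1.28321 m/s × 4.50967×10⁻⁴ m² × 1 s = 5.78685×10⁻⁴ m³
5.78685×10⁻⁴ m³ ÷ (1.63871×10⁻⁵ m³/in³) = 35.3134 in³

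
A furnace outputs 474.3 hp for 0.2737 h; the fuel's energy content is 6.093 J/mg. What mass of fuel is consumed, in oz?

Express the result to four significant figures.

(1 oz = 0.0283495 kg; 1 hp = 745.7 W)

474.3 hp → 353686 W
0.2737 h → 985.32 s
E = P × t = 353686 × 985.32 = 3.48494×10⁸ J
6.093 J/mg → 6.093×10⁶ J/kg
m = E / e_s = 3.48494×10⁸ / 6.093×10⁶ = 57.1958 kg
In oz: 57.1958 / 0.0283495 = 2017.52 oz

2018 oz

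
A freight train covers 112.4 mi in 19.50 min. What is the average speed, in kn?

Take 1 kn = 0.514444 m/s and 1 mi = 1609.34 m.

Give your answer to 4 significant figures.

300.5 kn

112.4 mi × 1609.34 → 180890 m
19.50 min × 60 → 1170 s
v = d / t = 180890 m / 1170 s = 154.607 m/s
154.607 m/s ÷ (0.514444 m/s/kn) = 300.532 kn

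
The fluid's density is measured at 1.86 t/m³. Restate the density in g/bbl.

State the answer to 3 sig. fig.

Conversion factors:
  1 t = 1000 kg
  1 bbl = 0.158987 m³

1.86 t/m³ × 1000 kg/t = 1860 kg/m³
1860 kg/m³ ÷ 0.001 kg/g × 0.158987 m³/bbl = 295716 g/bbl

2.96×10⁵ g/bbl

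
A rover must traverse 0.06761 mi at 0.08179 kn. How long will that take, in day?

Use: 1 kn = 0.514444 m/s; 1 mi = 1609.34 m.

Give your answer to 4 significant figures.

0.02993 day

0.06761 mi × 1609.34 = 108.807 m
0.08179 kn × 0.514444 = 0.0420764 m/s
t = d / v = 108.807 m / 0.0420764 m/s = 2585.94 s
2585.94 s ÷ (86400 s/day) = 0.0299299 day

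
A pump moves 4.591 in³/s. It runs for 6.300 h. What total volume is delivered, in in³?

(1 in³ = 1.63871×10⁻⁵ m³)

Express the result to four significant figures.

4.591 in³/s → 7.52332×10⁻⁵ m³/s
6.300 h → 22680 s
V = Q × t = 7.52332×10⁻⁵ × 22680 = 1.70629 m³
In in³: 1.70629 / 1.63871×10⁻⁵ = 104124 in³

1.041×10⁵ in³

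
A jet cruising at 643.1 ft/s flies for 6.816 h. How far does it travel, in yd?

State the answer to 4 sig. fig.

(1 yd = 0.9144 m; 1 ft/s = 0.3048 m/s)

5.260×10⁶ yd

643.1 ft/s × 0.3048 = 196.017 m/s
6.816 h × 3600 = 24537.6 s
d = v × t = 196.017 m/s × 24537.6 s = 4.80979×10⁶ m
4.80979×10⁶ m ÷ (0.9144 m/yd) = 5.26005×10⁶ yd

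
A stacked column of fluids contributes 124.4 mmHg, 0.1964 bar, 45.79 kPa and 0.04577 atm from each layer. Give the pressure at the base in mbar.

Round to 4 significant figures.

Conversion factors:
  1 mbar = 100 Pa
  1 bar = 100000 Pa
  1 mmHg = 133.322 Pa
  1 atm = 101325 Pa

124.4 mmHg × 133.322 → 16585.3 Pa
0.1964 bar × 100000 → 19640 Pa
45.79 kPa × 1000 → 45790 Pa
0.04577 atm × 101325 → 4637.65 Pa
Total: 16585.3 + 19640 + 45790 + 4637.65 = 86653 Pa
In mbar: 86653 / 100 = 866.53 mbar

866.5 mbar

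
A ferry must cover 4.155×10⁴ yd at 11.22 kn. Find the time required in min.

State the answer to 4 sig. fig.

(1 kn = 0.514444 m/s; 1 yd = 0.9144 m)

4.155×10⁴ yd × 0.9144 → 37993.3 m
11.22 kn × 0.514444 → 5.77206 m/s
t = d / v = 37993.3 m / 5.77206 m/s = 6582.28 s
6582.28 s ÷ (60 s/min) = 109.705 min

109.7 min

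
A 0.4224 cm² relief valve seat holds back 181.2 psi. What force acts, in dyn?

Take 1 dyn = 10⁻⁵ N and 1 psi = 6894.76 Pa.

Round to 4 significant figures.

5.277×10⁶ dyn

181.2 psi × 6894.76 → 1.24933×10⁶ Pa
0.4224 cm² × 0.0001 → 4.224×10⁻⁵ m²
F = P × A = 1.24933×10⁶ Pa × 4.224×10⁻⁵ m² = 52.7717 N
52.7717 N ÷ (10⁻⁵ N/dyn) = 5.27717×10⁶ dyn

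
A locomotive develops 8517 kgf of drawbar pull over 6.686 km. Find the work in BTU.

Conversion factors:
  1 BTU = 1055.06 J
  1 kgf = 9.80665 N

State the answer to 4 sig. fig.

5.293×10⁵ BTU

8517 kgf × 9.80665 → 83523.2 N
6.686 km × 1000 → 6686 m
W = F × d = 83523.2 N × 6686 m = 5.58436×10⁸ J
5.58436×10⁸ J ÷ (1055.06 J/BTU) = 529293 BTU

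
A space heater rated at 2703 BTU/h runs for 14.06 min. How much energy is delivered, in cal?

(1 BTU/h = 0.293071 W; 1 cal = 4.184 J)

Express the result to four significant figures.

1.597×10⁵ cal

2703 BTU/h × 0.293071 = 792.171 W
14.06 min × 60 = 843.6 s
E = P × t = 792.171 W × 843.6 s = 668275 J
668275 J ÷ (4.184 J/cal) = 159722 cal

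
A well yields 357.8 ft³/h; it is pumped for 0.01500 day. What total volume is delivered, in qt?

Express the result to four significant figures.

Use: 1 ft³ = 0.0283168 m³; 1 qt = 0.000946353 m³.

3854 qt

357.8 ft³/h → 0.00281438 m³/s
0.01500 day → 1296 s
V = Q × t = 0.00281438 × 1296 = 3.64744 m³
In qt: 3.64744 / 0.000946353 = 3854.21 qt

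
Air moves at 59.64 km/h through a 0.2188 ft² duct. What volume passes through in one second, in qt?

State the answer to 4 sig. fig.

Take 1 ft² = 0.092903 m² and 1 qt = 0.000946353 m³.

59.64 km/h × (1/3.6) = 16.5667 m/s
0.2188 ft² × 0.092903 = 0.0203272 m²
V = v × A × t = 16.5667 m/s × 0.0203272 m² × 1 s = 0.336755 m³
0.336755 m³ ÷ (0.000946353 m³/qt) = 355.845 qt

355.8 qt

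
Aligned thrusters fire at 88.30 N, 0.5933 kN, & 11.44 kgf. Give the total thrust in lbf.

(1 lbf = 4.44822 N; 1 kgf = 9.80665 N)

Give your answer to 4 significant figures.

178.5 lbf

88.30 N (already N)
0.5933 kN × 1000 = 593.3 N
11.44 kgf × 9.80665 = 112.188 N
Total: 88.3 + 593.3 + 112.188 = 793.788 N
In lbf: 793.788 / 4.44822 = 178.451 lbf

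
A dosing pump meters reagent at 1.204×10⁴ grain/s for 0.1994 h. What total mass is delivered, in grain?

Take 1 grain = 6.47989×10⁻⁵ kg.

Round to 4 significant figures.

8.643×10⁶ grain

1.204×10⁴ grain/s → 0.780179 kg/s
0.1994 h → 717.84 s
m = ṁ × t = 0.780179 × 717.84 = 560.044 kg
In grain: 560.044 / 6.47989×10⁻⁵ = 8.6428×10⁶ grain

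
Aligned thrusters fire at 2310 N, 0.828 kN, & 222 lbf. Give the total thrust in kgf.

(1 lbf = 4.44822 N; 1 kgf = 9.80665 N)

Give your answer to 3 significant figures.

421 kgf

2310 N (already N)
0.828 kN × 1000 → 828 N
222 lbf × 4.44822 → 987.505 N
Sum: 2310 + 828 + 987.505 = 4125.5 N
In kgf: 4125.5 / 9.80665 = 420.684 kgf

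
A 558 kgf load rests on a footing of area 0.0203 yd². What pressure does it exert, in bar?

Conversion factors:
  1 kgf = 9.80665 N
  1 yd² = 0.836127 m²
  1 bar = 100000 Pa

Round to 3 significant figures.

3.22 bar

558 kgf × 9.80665 = 5472.11 N
0.0203 yd² × 0.836127 = 0.0169734 m²
P = F / A = 5472.11 N / 0.0169734 m² = 322393 Pa
322393 Pa ÷ (100000 Pa/bar) = 3.22393 bar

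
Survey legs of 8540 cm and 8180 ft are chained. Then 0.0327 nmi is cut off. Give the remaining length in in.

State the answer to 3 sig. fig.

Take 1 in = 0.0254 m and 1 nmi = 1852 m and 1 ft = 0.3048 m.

9.91×10⁴ in

8540 cm × 0.01 = 85.4 m
8180 ft × 0.3048 = 2493.26 m
0.0327 nmi × 1852 = 60.5604 m
Net: 85.4 + 2493.26 − 60.5604 = 2518.1 m
In in: 2518.1 / 0.0254 = 99137.8 in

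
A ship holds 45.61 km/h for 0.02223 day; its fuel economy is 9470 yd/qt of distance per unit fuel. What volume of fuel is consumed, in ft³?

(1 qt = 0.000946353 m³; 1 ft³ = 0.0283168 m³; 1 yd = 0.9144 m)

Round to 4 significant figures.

0.09391 ft³

45.61 km/h → 12.6694 m/s
0.02223 day → 1920.67 s
d = v × t = 12.6694 × 1920.67 = 24333.7 m
9470 yd/qt → 9.15025×10⁶ m/m³
V = d / (distance per unit fuel) = 24333.7 / 9.15025×10⁶ = 0.00265935 m³
In ft³: 0.00265935 / 0.0283168 = 0.0939142 ft³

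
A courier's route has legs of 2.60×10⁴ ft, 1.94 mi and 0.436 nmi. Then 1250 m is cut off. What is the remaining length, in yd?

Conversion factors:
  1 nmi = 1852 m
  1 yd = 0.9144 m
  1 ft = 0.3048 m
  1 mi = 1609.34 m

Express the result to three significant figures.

2.60×10⁴ ft × 0.3048 = 7924.8 m
1.94 mi × 1609.34 = 3122.12 m
0.436 nmi × 1852 = 807.472 m
1250 m (already m)
Sum: 7924.8 + 3122.12 + 807.472 − 1250 = 10604.4 m
In yd: 10604.4 / 0.9144 = 11597.1 yd

1.16×10⁴ yd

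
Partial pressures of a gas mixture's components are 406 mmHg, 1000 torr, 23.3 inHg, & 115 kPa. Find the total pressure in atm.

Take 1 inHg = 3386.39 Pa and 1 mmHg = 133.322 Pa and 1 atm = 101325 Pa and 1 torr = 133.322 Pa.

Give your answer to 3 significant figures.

3.76 atm

406 mmHg × 133.322 = 54128.7 Pa
1000 torr × 133.322 = 133322 Pa
23.3 inHg × 3386.39 = 78902.9 Pa
115 kPa × 1000 = 115000 Pa
Total: 54128.7 + 133322 + 78902.9 + 115000 = 381354 Pa
In atm: 381354 / 101325 = 3.76367 atm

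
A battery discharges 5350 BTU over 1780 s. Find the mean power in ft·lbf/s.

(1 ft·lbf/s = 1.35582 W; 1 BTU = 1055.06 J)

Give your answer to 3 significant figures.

5350 BTU × 1055.06 → 5.64457×10⁶ J
P = E / t = 5.64457×10⁶ J / 1780 s = 3171.11 W
3171.11 W ÷ (1.35582 W/ft·lbf/s) = 2338.89 ft·lbf/s

2340 ft·lbf/s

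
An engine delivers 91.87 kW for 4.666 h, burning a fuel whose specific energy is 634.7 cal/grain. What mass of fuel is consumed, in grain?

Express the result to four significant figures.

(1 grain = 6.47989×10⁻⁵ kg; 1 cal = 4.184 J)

91.87 kW → 91870 W
4.666 h → 16797.6 s
E = P × t = 91870 × 16797.6 = 1.5432×10⁹ J
634.7 cal/grain → 4.09819×10⁷ J/kg
m = E / e_s = 1.5432×10⁹ / 4.09819×10⁷ = 37.6556 kg
In grain: 37.6556 / 6.47989×10⁻⁵ = 581115 grain

5.811×10⁵ grain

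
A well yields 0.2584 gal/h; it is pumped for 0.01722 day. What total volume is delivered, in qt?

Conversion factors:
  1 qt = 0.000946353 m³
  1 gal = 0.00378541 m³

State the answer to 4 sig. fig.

0.2584 gal/h → 2.71708×10⁻⁷ m³/s
0.01722 day → 1487.81 s
V = Q × t = 2.71708×10⁻⁷ × 1487.81 = 4.0425×10⁻⁴ m³
In qt: 4.0425×10⁻⁴ / 0.000946353 = 0.427166 qt

0.4272 qt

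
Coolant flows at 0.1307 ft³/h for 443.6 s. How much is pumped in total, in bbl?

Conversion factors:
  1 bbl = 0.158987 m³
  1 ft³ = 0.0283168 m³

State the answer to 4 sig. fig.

0.1307 ft³/h → 1.02806×10⁻⁶ m³/s
V = Q × t = 1.02806×10⁻⁶ × 443.6 = 4.56047×10⁻⁴ m³
In bbl: 4.56047×10⁻⁴ / 0.158987 = 0.00286845 bbl

0.002868 bbl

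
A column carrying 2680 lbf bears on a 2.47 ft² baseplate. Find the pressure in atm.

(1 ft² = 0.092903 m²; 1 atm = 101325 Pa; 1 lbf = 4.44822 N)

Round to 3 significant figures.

2680 lbf × 4.44822 → 11921.2 N
2.47 ft² × 0.092903 → 0.22947 m²
P = F / A = 11921.2 N / 0.22947 m² = 51951 Pa
51951 Pa ÷ (101325 Pa/atm) = 0.512717 atm

0.513 atm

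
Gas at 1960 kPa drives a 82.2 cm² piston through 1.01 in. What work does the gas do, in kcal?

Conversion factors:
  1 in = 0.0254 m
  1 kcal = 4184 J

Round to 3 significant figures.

0.0988 kcal

1960 kPa → 1.96×10⁶ Pa
82.2 cm² → 0.00822 m²
F = P × A = 1.96×10⁶ × 0.00822 = 16111.2 N
1.01 in → 0.025654 m
W = F × d = 16111.2 × 0.025654 = 413.317 J
In kcal: 413.317 / 4184 = 0.0987851 kcal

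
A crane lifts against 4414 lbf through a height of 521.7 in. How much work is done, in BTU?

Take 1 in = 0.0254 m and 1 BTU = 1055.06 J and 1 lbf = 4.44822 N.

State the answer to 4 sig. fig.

4414 lbf × 4.44822 = 19634.4 N
521.7 in × 0.0254 = 13.2512 m
W = F × d = 19634.4 N × 13.2512 m = 260179 J
260179 J ÷ (1055.06 J/BTU) = 246.601 BTU

246.6 BTU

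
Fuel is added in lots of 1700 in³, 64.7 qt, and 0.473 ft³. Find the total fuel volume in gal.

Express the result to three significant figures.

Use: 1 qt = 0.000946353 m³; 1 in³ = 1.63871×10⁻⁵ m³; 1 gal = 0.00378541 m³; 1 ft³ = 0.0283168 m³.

27.1 gal

1700 in³ × 1.63871×10⁻⁵ = 0.0278581 m³
64.7 qt × 0.000946353 = 0.061229 m³
0.473 ft³ × 0.0283168 = 0.0133938 m³
Sum: 0.0278581 + 0.061229 + 0.0133938 = 0.102481 m³
In gal: 0.102481 / 0.00378541 = 27.0726 gal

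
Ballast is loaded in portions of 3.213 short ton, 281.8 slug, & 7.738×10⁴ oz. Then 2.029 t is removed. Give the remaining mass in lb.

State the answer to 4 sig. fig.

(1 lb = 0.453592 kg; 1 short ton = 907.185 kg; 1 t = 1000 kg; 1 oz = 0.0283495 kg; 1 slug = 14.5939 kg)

3.213 short ton × 907.185 → 2914.79 kg
281.8 slug × 14.5939 → 4112.56 kg
7.738×10⁴ oz × 0.0283495 → 2193.68 kg
2.029 t × 1000 → 2029 kg
Net: 2914.79 + 4112.56 + 2193.68 − 2029 = 7192.03 kg
In lb: 7192.03 / 0.453592 = 15855.7 lb

1.586×10⁴ lb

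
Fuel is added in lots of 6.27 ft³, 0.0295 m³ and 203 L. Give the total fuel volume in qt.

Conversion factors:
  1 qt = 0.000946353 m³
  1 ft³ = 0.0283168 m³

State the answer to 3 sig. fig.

433 qt

6.27 ft³ × 0.0283168 = 0.177546 m³
0.0295 m³ (already m³)
203 L × 0.001 = 0.203 m³
Combined: 0.177546 + 0.0295 + 0.203 = 0.410046 m³
In qt: 0.410046 / 0.000946353 = 433.291 qt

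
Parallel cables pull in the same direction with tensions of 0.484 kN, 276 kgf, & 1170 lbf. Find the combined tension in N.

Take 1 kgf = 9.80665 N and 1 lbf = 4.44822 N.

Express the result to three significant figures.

8400 N

0.484 kN × 1000 → 484 N
276 kgf × 9.80665 → 2706.64 N
1170 lbf × 4.44822 → 5204.42 N
Sum: 484 + 2706.64 + 5204.42 = 8395.06 N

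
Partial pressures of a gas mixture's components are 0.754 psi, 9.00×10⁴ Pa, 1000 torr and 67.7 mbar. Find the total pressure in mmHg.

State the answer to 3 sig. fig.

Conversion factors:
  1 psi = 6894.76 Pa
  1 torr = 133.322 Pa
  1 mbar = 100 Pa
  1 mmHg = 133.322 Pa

1760 mmHg

0.754 psi × 6894.76 = 5198.65 Pa
9.00×10⁴ Pa (already Pa)
1000 torr × 133.322 = 133322 Pa
67.7 mbar × 100 = 6770 Pa
Combined: 5198.65 + 90000 + 133322 + 6770 = 235291 Pa
In mmHg: 235291 / 133.322 = 1764.83 mmHg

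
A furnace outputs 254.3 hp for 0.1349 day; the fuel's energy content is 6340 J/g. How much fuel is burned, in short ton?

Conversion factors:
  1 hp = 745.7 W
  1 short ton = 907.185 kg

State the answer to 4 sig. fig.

0.3843 short ton

254.3 hp → 189632 W
0.1349 day → 11655.4 s
E = P × t = 189632 × 11655.4 = 2.21024×10⁹ J
6340 J/g → 6.34×10⁶ J/kg
m = E / e_s = 2.21024×10⁹ / 6.34×10⁶ = 348.618 kg
In short ton: 348.618 / 907.185 = 0.384285 short ton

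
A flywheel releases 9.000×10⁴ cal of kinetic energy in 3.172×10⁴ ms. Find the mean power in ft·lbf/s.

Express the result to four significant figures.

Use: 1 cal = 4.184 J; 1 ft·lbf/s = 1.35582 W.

9.000×10⁴ cal × 4.184 = 376560 J
3.172×10⁴ ms × 0.001 = 31.72 s
P = E / t = 376560 J / 31.72 s = 11871.4 W
11871.4 W ÷ (1.35582 W/ft·lbf/s) = 8755.88 ft·lbf/s

8756 ft·lbf/s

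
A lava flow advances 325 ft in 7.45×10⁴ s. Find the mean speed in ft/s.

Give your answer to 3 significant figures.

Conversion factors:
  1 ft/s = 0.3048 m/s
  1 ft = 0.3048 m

325 ft × 0.3048 = 99.06 m
v = d / t = 99.06 m / 74500 s = 0.00132966 m/s
0.00132966 m/s ÷ (0.3048 m/s/ft/s) = 0.0043624 ft/s

0.00436 ft/s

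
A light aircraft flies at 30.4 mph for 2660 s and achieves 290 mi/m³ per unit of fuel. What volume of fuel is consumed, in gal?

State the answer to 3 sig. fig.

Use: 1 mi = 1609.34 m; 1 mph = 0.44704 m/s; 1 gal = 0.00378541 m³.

30.4 mph → 13.59 m/s
d = v × t = 13.59 × 2660 = 36149.4 m
290 mi/m³ → 466709 m/m³
V = d / (distance per unit fuel) = 36149.4 / 466709 = 0.077456 m³
In gal: 0.077456 / 0.00378541 = 20.4617 gal

20.5 gal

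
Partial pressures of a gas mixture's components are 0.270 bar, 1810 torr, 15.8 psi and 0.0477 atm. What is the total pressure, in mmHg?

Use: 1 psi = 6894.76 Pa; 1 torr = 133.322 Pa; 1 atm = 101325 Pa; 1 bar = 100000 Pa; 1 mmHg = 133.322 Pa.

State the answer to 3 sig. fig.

2870 mmHg

0.270 bar × 100000 → 27000 Pa
1810 torr × 133.322 → 241313 Pa
15.8 psi × 6894.76 → 108937 Pa
0.0477 atm × 101325 → 4833.2 Pa
Total: 27000 + 241313 + 108937 + 4833.2 = 382083 Pa
In mmHg: 382083 / 133.322 = 2865.87 mmHg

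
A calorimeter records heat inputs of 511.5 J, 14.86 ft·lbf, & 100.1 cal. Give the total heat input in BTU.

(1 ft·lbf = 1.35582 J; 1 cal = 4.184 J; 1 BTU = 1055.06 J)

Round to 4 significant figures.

0.9009 BTU

511.5 J (already J)
14.86 ft·lbf × 1.35582 = 20.1475 J
100.1 cal × 4.184 = 418.818 J
Total: 511.5 + 20.1475 + 418.818 = 950.466 J
In BTU: 950.466 / 1055.06 = 0.900864 BTU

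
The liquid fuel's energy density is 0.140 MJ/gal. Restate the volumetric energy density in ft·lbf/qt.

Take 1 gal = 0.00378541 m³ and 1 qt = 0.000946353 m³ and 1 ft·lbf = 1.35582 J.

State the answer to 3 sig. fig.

0.140 MJ/gal × 1000000 J/MJ ÷ 0.00378541 m³/gal = 3.69841×10⁷ J/m³
3.69841×10⁷ J/m³ ÷ 1.35582 J/ft·lbf × 0.000946353 m³/qt = 25814.6 ft·lbf/qt

2.58×10⁴ ft·lbf/qt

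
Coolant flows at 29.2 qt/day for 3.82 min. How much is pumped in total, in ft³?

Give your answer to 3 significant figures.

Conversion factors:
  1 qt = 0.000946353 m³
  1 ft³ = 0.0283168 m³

29.2 qt/day → 3.19832×10⁻⁷ m³/s
3.82 min → 229.2 s
V = Q × t = 3.19832×10⁻⁷ × 229.2 = 7.33055×10⁻⁵ m³
In ft³: 7.33055×10⁻⁵ / 0.0283168 = 0.00258876 ft³

0.00259 ft³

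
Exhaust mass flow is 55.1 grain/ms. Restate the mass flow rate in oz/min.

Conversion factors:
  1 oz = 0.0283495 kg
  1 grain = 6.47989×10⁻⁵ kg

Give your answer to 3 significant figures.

55.1 grain/ms × 6.47989×10⁻⁵ kg/grain ÷ 0.001 s/ms = 3.57042 kg/s
3.57042 kg/s ÷ 0.0283495 kg/oz × 60 s/min = 7556.58 oz/min

7560 oz/min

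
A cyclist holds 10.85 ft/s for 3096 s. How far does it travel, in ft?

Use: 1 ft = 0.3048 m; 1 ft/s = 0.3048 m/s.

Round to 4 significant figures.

3.359×10⁴ ft

10.85 ft/s × 0.3048 → 3.30708 m/s
d = v × t = 3.30708 m/s × 3096 s = 10238.7 m
10238.7 m ÷ (0.3048 m/ft) = 33591.5 ft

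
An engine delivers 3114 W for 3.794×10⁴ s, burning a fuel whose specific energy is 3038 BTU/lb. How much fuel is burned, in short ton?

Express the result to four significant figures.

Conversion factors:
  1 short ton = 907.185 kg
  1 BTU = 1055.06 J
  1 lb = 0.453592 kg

E = P × t = 3114 × 37940 = 1.18145×10⁸ J
3038 BTU/lb → 7.06642×10⁶ J/kg
m = E / e_s = 1.18145×10⁸ / 7.06642×10⁶ = 16.7192 kg
In short ton: 16.7192 / 907.185 = 0.0184298 short ton

0.01843 short ton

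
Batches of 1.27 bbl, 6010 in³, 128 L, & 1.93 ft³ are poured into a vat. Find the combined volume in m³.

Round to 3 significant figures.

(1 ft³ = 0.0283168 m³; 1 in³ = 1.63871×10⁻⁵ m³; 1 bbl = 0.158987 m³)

0.483 m³

1.27 bbl × 0.158987 = 0.201913 m³
6010 in³ × 1.63871×10⁻⁵ = 0.0984865 m³
128 L × 0.001 = 0.128 m³
1.93 ft³ × 0.0283168 = 0.0546514 m³
Sum: 0.201913 + 0.0984865 + 0.128 + 0.0546514 = 0.483051 m³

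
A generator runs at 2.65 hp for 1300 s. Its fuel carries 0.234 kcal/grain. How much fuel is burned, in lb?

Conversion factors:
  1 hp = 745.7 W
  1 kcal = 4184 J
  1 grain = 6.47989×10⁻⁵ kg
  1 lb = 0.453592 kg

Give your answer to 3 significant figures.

2.65 hp → 1976.1 W
E = P × t = 1976.1 × 1300 = 2.56893×10⁶ J
0.234 kcal/grain → 1.51091×10⁷ J/kg
m = E / e_s = 2.56893×10⁶ / 1.51091×10⁷ = 0.170025 kg
In lb: 0.170025 / 0.453592 = 0.374841 lb

0.375 lb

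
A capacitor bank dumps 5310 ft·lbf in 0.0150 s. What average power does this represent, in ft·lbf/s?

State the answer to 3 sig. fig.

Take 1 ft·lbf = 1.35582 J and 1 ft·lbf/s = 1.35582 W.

3.54×10⁵ ft·lbf/s

5310 ft·lbf × 1.35582 = 7199.4 J
P = E / t = 7199.4 J / 0.015 s = 479960 W
479960 W ÷ (1.35582 W/ft·lbf/s) = 354000 ft·lbf/s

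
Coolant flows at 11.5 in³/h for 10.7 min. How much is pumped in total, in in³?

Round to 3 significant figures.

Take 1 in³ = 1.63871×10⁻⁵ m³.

2.05 in³

11.5 in³/h → 5.23477×10⁻⁸ m³/s
10.7 min → 642 s
V = Q × t = 5.23477×10⁻⁸ × 642 = 3.36072×10⁻⁵ m³
In in³: 3.36072×10⁻⁵ / 1.63871×10⁻⁵ = 2.05083 in³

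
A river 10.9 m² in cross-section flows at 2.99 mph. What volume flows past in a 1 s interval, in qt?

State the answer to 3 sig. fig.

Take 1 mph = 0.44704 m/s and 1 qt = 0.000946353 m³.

2.99 mph × 0.44704 → 1.33665 m/s
V = v × A × t = 1.33665 m/s × 10.9 m² × 1 s = 14.5695 m³
14.5695 m³ ÷ (0.000946353 m³/qt) = 15395.4 qt

1.54×10⁴ qt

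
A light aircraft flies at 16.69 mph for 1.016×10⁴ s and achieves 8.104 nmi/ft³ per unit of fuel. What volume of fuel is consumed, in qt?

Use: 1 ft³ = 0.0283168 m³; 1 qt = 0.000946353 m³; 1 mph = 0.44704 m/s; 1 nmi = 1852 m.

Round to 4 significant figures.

151.1 qt

16.69 mph → 7.4611 m/s
d = v × t = 7.4611 × 10160 = 75804.8 m
8.104 nmi/ft³ → 530025 m/m³
V = d / (distance per unit fuel) = 75804.8 / 530025 = 0.143021 m³
In qt: 0.143021 / 0.000946353 = 151.129 qt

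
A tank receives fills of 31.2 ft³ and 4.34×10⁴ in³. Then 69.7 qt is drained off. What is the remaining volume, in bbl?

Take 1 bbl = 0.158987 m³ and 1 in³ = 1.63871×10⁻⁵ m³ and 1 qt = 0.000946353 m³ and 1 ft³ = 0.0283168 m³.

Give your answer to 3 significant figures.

9.62 bbl

31.2 ft³ × 0.0283168 → 0.883484 m³
4.34×10⁴ in³ × 1.63871×10⁻⁵ → 0.7112 m³
69.7 qt × 0.000946353 → 0.0659608 m³
Net: 0.883484 + 0.7112 − 0.0659608 = 1.52872 m³
In bbl: 1.52872 / 0.158987 = 9.61538 bbl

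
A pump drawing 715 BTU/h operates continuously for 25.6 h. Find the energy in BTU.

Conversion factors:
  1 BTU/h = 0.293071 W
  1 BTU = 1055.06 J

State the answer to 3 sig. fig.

715 BTU/h × 0.293071 → 209.546 W
25.6 h × 3600 → 92160 s
E = P × t = 209.546 W × 92160 s = 1.93118×10⁷ J
1.93118×10⁷ J ÷ (1055.06 J/BTU) = 18304 BTU

1.83×10⁴ BTU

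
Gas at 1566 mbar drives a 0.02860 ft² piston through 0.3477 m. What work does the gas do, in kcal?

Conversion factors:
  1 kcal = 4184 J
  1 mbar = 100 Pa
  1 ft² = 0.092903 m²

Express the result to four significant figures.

1566 mbar → 156600 Pa
0.02860 ft² → 0.00265703 m²
F = P × A = 156600 × 0.00265703 = 416.091 N
W = F × d = 416.091 × 0.3477 = 144.675 J
In kcal: 144.675 / 4184 = 0.0345782 kcal

0.03458 kcal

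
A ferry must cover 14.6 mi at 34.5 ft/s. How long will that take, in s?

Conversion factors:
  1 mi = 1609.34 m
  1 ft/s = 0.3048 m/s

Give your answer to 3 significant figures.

2230 s

14.6 mi × 1609.34 → 23496.4 m
34.5 ft/s × 0.3048 → 10.5156 m/s
t = d / v = 23496.4 m / 10.5156 m/s = 2234.43 s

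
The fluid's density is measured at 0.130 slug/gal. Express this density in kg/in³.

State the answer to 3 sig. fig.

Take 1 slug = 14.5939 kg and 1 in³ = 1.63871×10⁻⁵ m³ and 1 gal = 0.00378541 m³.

0.00821 kg/in³

0.130 slug/gal × 14.5939 kg/slug ÷ 0.00378541 m³/gal = 501.189 kg/m³
501.189 kg/m³ × 1.63871×10⁻⁵ m³/in³ = 0.00821303 kg/in³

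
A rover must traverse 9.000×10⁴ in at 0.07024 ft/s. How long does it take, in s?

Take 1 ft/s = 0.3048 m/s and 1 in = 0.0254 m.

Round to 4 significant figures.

1.068×10⁵ s

9.000×10⁴ in × 0.0254 = 2286 m
0.07024 ft/s × 0.3048 = 0.0214092 m/s
t = d / v = 2286 m / 0.0214092 m/s = 106777 s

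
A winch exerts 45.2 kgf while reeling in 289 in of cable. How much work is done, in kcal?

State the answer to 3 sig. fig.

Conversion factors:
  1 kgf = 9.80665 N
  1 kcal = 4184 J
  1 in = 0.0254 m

0.778 kcal

45.2 kgf × 9.80665 = 443.261 N
289 in × 0.0254 = 7.3406 m
W = F × d = 443.261 N × 7.3406 m = 3253.8 J
3253.8 J ÷ (4184 J/kcal) = 0.777677 kcal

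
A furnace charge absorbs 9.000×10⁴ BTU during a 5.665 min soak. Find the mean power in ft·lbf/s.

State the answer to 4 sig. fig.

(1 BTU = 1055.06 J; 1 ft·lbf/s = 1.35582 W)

9.000×10⁴ BTU × 1055.06 → 9.49554×10⁷ J
5.665 min × 60 → 339.9 s
P = E / t = 9.49554×10⁷ J / 339.9 s = 279363 W
279363 W ÷ (1.35582 W/ft·lbf/s) = 206047 ft·lbf/s

2.060×10⁵ ft·lbf/s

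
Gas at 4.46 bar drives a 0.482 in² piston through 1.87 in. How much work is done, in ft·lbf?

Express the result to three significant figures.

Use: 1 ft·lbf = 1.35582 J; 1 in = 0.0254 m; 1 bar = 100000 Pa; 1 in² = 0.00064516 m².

4.86 ft·lbf

4.46 bar → 446000 Pa
0.482 in² → 3.10967×10⁻⁴ m²
F = P × A = 446000 × 3.10967×10⁻⁴ = 138.691 N
1.87 in → 0.047498 m
W = F × d = 138.691 × 0.047498 = 6.58755 J
In ft·lbf: 6.58755 / 1.35582 = 4.85872 ft·lbf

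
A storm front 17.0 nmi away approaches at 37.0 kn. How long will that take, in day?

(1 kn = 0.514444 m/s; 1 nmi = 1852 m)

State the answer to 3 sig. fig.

17.0 nmi × 1852 = 31484 m
37.0 kn × 0.514444 = 19.0344 m/s
t = d / v = 31484 m / 19.0344 m/s = 1654.06 s
1654.06 s ÷ (86400 s/day) = 0.0191442 day

0.0191 day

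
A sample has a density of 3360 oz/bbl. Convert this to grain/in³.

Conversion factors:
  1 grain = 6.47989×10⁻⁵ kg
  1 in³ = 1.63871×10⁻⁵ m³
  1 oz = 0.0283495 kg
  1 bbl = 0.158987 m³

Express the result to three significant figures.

3360 oz/bbl × 0.0283495 kg/oz ÷ 0.158987 m³/bbl = 599.133 kg/m³
599.133 kg/m³ ÷ 6.47989×10⁻⁵ kg/grain × 1.63871×10⁻⁵ m³/in³ = 151.516 grain/in³

152 grain/in³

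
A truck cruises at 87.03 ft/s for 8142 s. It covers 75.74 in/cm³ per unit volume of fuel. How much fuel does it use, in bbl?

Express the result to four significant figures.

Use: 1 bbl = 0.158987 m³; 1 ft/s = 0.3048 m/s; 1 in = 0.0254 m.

0.7061 bbl

87.03 ft/s → 26.5267 m/s
d = v × t = 26.5267 × 8142 = 215980 m
75.74 in/cm³ → 1.9238×10⁶ m/m³
V = d / (distance per unit fuel) = 215980 / 1.9238×10⁶ = 0.112267 m³
In bbl: 0.112267 / 0.158987 = 0.706139 bbl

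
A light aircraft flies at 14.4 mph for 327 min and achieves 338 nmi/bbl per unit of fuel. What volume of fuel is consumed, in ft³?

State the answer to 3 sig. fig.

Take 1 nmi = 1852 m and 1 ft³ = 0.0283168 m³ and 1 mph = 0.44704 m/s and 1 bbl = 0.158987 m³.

14.4 mph → 6.43738 m/s
327 min → 19620 s
d = v × t = 6.43738 × 19620 = 126301 m
338 nmi/bbl → 3.93728×10⁶ m/m³
V = d / (distance per unit fuel) = 126301 / 3.93728×10⁶ = 0.0320782 m³
In ft³: 0.0320782 / 0.0283168 = 1.13283 ft³

1.13 ft³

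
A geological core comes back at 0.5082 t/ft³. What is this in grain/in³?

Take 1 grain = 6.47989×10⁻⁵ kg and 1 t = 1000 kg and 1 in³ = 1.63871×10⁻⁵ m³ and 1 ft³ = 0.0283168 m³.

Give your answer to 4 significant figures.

4539 grain/in³

0.5082 t/ft³ × 1000 kg/t ÷ 0.0283168 m³/ft³ = 17946.9 kg/m³
17946.9 kg/m³ ÷ 6.47989×10⁻⁵ kg/grain × 1.63871×10⁻⁵ m³/in³ = 4538.62 grain/in³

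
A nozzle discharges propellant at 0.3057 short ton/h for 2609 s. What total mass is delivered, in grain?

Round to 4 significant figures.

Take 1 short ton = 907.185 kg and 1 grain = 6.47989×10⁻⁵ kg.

3.102×10⁶ grain

0.3057 short ton/h → 0.0770351 kg/s
m = ṁ × t = 0.0770351 × 2609 = 200.985 kg
In grain: 200.985 / 6.47989×10⁻⁵ = 3.10167×10⁶ grain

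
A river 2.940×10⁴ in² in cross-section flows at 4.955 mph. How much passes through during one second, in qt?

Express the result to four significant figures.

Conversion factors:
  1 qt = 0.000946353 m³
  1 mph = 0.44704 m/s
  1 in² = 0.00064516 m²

4.440×10⁴ qt

4.955 mph × 0.44704 = 2.21508 m/s
2.940×10⁴ in² × 0.00064516 = 18.9677 m²
V = v × A × t = 2.21508 m/s × 18.9677 m² × 1 s = 42.015 m³
42.015 m³ ÷ (0.000946353 m³/qt) = 44396.8 qt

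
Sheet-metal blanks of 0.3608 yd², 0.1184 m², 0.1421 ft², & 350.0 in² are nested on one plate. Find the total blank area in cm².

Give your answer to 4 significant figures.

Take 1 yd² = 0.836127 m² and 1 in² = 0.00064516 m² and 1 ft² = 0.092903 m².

6591 cm²

0.3608 yd² × 0.836127 → 0.301675 m²
0.1184 m² (already m²)
0.1421 ft² × 0.092903 → 0.0132015 m²
350.0 in² × 0.00064516 → 0.225806 m²
Combined: 0.301675 + 0.1184 + 0.0132015 + 0.225806 = 0.659082 m²
In cm²: 0.659082 / 0.0001 = 6590.82 cm²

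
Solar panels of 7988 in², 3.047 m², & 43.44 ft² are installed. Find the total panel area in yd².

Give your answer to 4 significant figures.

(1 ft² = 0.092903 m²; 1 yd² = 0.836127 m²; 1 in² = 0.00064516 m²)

7988 in² × 0.00064516 = 5.15354 m²
3.047 m² (already m²)
43.44 ft² × 0.092903 = 4.03571 m²
Total: 5.15354 + 3.047 + 4.03571 = 12.2362 m²
In yd²: 12.2362 / 0.836127 = 14.6344 yd²

14.63 yd²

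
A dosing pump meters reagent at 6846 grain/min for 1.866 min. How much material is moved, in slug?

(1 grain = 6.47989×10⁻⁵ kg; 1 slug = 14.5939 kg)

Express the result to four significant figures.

6846 grain/min → 0.00739355 kg/s
1.866 min → 111.96 s
m = ṁ × t = 0.00739355 × 111.96 = 0.827782 kg
In slug: 0.827782 / 14.5939 = 0.0567211 slug

0.05672 slug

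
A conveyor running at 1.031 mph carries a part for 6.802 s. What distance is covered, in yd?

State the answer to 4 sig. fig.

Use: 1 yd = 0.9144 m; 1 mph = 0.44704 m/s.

1.031 mph × 0.44704 = 0.460898 m/s
d = v × t = 0.460898 m/s × 6.802 s = 3.13503 m
3.13503 m ÷ (0.9144 m/yd) = 3.42851 yd

3.429 yd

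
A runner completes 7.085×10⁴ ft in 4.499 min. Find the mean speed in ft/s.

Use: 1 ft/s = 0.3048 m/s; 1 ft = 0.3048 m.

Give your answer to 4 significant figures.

262.5 ft/s

7.085×10⁴ ft × 0.3048 → 21595.1 m
4.499 min × 60 → 269.94 s
v = d / t = 21595.1 m / 269.94 s = 79.9996 m/s
79.9996 m/s ÷ (0.3048 m/s/ft/s) = 262.466 ft/s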